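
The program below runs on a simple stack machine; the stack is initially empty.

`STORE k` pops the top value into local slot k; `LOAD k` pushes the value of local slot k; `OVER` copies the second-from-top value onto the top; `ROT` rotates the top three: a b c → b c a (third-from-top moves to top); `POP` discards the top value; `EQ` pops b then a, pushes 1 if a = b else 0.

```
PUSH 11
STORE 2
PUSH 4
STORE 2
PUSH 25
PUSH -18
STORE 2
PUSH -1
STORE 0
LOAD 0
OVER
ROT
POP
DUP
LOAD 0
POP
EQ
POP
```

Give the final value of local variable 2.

PUSH 11  → 11
STORE 2  → (empty)
PUSH 4   → 4
STORE 2  → (empty)
PUSH 25  → 25
PUSH -18 → 25 -18
STORE 2  → 25
PUSH -1  → 25 -1
STORE 0  → 25
LOAD 0   → 25 -1
OVER     → 25 -1 25
ROT      → -1 25 25
POP      → -1 25
DUP      → -1 25 25
LOAD 0   → -1 25 25 -1
POP      → -1 25 25
EQ       → -1 1
POP      → -1

-18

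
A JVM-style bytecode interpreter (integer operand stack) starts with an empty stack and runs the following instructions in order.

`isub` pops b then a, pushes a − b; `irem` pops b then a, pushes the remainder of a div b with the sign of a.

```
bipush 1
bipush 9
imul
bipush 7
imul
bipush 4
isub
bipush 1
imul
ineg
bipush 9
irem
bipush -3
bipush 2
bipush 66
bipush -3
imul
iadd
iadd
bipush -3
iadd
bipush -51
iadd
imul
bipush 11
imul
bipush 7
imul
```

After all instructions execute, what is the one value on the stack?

97405

bipush 1   → 1
bipush 9   → 1 9
imul       → 9
bipush 7   → 9 7
imul       → 63
bipush 4   → 63 4
isub       → 59
bipush 1   → 59 1
imul       → 59
ineg       → -59
bipush 9   → -59 9
irem       → -5
bipush -3  → -5 -3
bipush 2   → -5 -3 2
bipush 66  → -5 -3 2 66
bipush -3  → -5 -3 2 66 -3
imul       → -5 -3 2 -198
iadd       → -5 -3 -196
iadd       → -5 -199
bipush -3  → -5 -199 -3
iadd       → -5 -202
bipush -51 → -5 -202 -51
iadd       → -5 -253
imul       → 1265
bipush 11  → 1265 11
imul       → 13915
bipush 7   → 13915 7
imul       → 97405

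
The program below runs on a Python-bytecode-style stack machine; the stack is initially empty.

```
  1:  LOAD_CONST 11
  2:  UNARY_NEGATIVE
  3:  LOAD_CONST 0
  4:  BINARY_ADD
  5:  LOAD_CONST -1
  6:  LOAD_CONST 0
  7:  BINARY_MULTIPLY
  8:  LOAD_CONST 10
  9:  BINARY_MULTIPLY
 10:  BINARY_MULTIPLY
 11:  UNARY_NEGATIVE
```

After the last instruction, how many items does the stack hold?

LOAD_CONST 11   : [11]
UNARY_NEGATIVE  : [-11]
LOAD_CONST 0    : [-11, 0]
BINARY_ADD      : [-11]
LOAD_CONST -1   : [-11, -1]
LOAD_CONST 0    : [-11, -1, 0]
BINARY_MULTIPLY : [-11, 0]
LOAD_CONST 10   : [-11, 0, 10]
BINARY_MULTIPLY : [-11, 0]
BINARY_MULTIPLY : [0]
UNARY_NEGATIVE  : [0]

1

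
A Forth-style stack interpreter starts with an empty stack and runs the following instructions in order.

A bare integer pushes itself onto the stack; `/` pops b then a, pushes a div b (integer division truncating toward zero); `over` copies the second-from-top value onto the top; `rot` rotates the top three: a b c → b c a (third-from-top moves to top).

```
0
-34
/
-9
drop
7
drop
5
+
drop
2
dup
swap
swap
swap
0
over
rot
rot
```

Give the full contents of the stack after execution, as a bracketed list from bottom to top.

[2, 2, 2, 0]

0    -> 0
-34  -> 0 -34
/    -> 0
-9   -> 0 -9
drop -> 0
7    -> 0 7
drop -> 0
5    -> 0 5
+    -> 5
drop -> (empty)
2    -> 2
dup  -> 2 2
swap -> 2 2
swap -> 2 2
swap -> 2 2
0    -> 2 2 0
over -> 2 2 0 2
rot  -> 2 0 2 2
rot  -> 2 2 2 0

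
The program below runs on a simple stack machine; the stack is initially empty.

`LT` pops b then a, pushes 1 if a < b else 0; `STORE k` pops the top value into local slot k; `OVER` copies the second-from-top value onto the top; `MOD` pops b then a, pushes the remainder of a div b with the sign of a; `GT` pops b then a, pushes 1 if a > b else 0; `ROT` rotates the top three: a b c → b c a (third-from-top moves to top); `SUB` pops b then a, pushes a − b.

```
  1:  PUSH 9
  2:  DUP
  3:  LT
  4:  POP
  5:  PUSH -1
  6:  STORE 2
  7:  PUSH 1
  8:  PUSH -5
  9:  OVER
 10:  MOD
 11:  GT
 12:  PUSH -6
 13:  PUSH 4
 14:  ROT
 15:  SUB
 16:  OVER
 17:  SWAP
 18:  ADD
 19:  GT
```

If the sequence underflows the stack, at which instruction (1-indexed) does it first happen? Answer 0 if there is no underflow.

0

PUSH 9  : 9
DUP     : 9 9
LT      : 0
POP     : (empty)
PUSH -1 : -1
STORE 2 : (empty)
PUSH 1  : 1
PUSH -5 : 1 -5
OVER    : 1 -5 1
MOD     : 1 0
GT      : 1
PUSH -6 : 1 -6
PUSH 4  : 1 -6 4
ROT     : -6 4 1
SUB     : -6 3
OVER    : -6 3 -6
SWAP    : -6 -6 3
ADD     : -6 -3
GT      : 0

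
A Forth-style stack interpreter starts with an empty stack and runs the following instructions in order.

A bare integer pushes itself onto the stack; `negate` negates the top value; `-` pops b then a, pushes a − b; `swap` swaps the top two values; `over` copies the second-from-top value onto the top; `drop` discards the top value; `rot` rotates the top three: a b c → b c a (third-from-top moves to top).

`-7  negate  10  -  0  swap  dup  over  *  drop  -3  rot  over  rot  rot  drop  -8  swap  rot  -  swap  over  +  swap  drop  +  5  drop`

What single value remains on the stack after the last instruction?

-7      [-7]
negate  [7]
10      [7, 10]
-       [-3]
0       [-3, 0]
swap    [0, -3]
dup     [0, -3, -3]
over    [0, -3, -3, -3]
*       [0, -3, 9]
drop    [0, -3]
-3      [0, -3, -3]
rot     [-3, -3, 0]
over    [-3, -3, 0, -3]
rot     [-3, 0, -3, -3]
rot     [-3, -3, -3, 0]
drop    [-3, -3, -3]
-8      [-3, -3, -3, -8]
swap    [-3, -3, -8, -3]
rot     [-3, -8, -3, -3]
-       [-3, -8, 0]
swap    [-3, 0, -8]
over    [-3, 0, -8, 0]
+       [-3, 0, -8]
swap    [-3, -8, 0]
drop    [-3, -8]
+       [-11]
5       [-11, 5]
drop    [-11]

-11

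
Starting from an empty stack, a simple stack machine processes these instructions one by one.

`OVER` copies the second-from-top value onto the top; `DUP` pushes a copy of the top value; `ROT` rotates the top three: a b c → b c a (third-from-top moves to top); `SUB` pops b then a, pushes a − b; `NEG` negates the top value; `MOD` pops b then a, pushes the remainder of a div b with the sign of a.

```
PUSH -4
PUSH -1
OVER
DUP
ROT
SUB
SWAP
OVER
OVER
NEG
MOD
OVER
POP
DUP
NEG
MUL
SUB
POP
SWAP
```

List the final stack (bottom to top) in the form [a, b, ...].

PUSH -4 : [-4]
PUSH -1 : [-4, -1]
OVER    : [-4, -1, -4]
DUP     : [-4, -1, -4, -4]
ROT     : [-4, -4, -4, -1]
SUB     : [-4, -4, -3]
SWAP    : [-4, -3, -4]
OVER    : [-4, -3, -4, -3]
OVER    : [-4, -3, -4, -3, -4]
NEG     : [-4, -3, -4, -3, 4]
MOD     : [-4, -3, -4, -3]
OVER    : [-4, -3, -4, -3, -4]
POP     : [-4, -3, -4, -3]
DUP     : [-4, -3, -4, -3, -3]
NEG     : [-4, -3, -4, -3, 3]
MUL     : [-4, -3, -4, -9]
SUB     : [-4, -3, 5]
POP     : [-4, -3]
SWAP    : [-3, -4]

[-3, -4]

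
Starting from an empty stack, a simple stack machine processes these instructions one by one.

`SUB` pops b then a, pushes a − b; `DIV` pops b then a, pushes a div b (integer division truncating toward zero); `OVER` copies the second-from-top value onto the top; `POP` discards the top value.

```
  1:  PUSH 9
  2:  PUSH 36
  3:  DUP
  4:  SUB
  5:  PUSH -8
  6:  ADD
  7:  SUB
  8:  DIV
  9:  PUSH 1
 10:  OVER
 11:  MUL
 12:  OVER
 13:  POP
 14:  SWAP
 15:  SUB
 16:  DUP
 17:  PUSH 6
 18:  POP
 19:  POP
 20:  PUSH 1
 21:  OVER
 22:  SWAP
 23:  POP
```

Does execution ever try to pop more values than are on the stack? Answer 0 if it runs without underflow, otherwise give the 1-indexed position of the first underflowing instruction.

PUSH 9  -> 9
PUSH 36 -> 9 36
DUP     -> 9 36 36
SUB     -> 9 0
PUSH -8 -> 9 0 -8
ADD     -> 9 -8
SUB     -> 17
DIV  — needs 2 operands, stack has 1 → underflow

8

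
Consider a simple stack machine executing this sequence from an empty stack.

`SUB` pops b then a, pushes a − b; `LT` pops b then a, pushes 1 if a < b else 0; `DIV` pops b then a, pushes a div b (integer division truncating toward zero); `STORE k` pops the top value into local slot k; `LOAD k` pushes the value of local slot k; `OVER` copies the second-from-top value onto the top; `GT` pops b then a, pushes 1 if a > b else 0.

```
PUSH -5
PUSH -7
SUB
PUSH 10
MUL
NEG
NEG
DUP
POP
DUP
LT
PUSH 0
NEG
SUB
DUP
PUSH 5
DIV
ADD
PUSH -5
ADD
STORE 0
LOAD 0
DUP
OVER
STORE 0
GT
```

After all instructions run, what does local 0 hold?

-5

PUSH -5  -5
PUSH -7  -5 -7
SUB      2
PUSH 10  2 10
MUL      20
NEG      -20
NEG      20
DUP      20 20
POP      20
DUP      20 20
LT       0
PUSH 0   0 0
NEG      0 0
SUB      0
DUP      0 0
PUSH 5   0 0 5
DIV      0 0
ADD      0
PUSH -5  0 -5
ADD      -5
STORE 0  (empty)
LOAD 0   -5
DUP      -5 -5
OVER     -5 -5 -5
STORE 0  -5 -5
GT       0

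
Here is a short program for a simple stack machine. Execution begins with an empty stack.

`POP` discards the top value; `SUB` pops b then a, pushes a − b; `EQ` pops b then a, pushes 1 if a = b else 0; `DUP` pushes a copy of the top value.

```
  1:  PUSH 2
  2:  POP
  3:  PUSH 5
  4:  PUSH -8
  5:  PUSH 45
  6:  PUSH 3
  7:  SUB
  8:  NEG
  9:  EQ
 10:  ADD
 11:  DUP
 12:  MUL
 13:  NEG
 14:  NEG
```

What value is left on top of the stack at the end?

25

PUSH 2  -> [2]
POP     -> []
PUSH 5  -> [5]
PUSH -8 -> [5, -8]
PUSH 45 -> [5, -8, 45]
PUSH 3  -> [5, -8, 45, 3]
SUB     -> [5, -8, 42]
NEG     -> [5, -8, -42]
EQ      -> [5, 0]
ADD     -> [5]
DUP     -> [5, 5]
MUL     -> [25]
NEG     -> [-25]
NEG     -> [25]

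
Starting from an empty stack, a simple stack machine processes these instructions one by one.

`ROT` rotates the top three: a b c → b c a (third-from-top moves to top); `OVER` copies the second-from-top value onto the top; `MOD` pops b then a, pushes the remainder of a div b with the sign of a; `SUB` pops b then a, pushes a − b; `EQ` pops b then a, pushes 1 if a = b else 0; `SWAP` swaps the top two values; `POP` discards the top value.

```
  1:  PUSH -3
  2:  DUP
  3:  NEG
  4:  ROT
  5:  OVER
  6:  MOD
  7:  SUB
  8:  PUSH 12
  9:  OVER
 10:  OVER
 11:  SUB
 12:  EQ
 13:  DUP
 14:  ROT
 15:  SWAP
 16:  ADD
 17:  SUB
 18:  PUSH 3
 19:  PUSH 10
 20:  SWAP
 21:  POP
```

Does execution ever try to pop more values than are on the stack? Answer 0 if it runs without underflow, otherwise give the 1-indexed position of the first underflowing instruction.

PUSH -3 → [-3]
DUP     → [-3, -3]
NEG     → [-3, 3]
ROT  — needs 3 operands, stack has 2 → underflow

4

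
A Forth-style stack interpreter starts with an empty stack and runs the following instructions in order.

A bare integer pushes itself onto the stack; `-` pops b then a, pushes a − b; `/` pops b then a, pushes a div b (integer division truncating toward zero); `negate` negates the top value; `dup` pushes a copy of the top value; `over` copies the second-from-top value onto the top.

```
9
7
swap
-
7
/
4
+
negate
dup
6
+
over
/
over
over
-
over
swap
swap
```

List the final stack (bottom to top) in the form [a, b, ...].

9      : 9
7      : 9 7
swap   : 7 9
-      : -2
7      : -2 7
/      : 0
4      : 0 4
+      : 4
negate : -4
dup    : -4 -4
6      : -4 -4 6
+      : -4 2
over   : -4 2 -4
/      : -4 0
over   : -4 0 -4
over   : -4 0 -4 0
-      : -4 0 -4
over   : -4 0 -4 0
swap   : -4 0 0 -4
swap   : -4 0 -4 0

[-4, 0, -4, 0]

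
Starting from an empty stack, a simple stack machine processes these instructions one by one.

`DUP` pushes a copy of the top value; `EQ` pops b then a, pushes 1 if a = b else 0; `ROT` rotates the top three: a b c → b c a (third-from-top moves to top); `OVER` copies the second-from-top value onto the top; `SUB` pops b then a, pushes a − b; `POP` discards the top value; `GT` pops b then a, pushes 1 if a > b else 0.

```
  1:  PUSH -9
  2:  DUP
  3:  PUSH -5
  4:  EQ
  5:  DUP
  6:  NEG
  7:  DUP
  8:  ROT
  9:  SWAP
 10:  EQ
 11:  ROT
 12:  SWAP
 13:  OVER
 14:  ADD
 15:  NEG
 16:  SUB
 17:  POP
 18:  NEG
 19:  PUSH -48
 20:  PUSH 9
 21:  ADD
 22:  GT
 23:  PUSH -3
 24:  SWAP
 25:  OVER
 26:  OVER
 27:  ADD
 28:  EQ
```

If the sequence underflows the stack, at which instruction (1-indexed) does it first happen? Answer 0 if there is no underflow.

PUSH -9   [-9]
DUP       [-9, -9]
PUSH -5   [-9, -9, -5]
EQ        [-9, 0]
DUP       [-9, 0, 0]
NEG       [-9, 0, 0]
DUP       [-9, 0, 0, 0]
ROT       [-9, 0, 0, 0]
SWAP      [-9, 0, 0, 0]
EQ        [-9, 0, 1]
ROT       [0, 1, -9]
SWAP      [0, -9, 1]
OVER      [0, -9, 1, -9]
ADD       [0, -9, -8]
NEG       [0, -9, 8]
SUB       [0, -17]
POP       [0]
NEG       [0]
PUSH -48  [0, -48]
PUSH 9    [0, -48, 9]
ADD       [0, -39]
GT        [1]
PUSH -3   [1, -3]
SWAP      [-3, 1]
OVER      [-3, 1, -3]
OVER      [-3, 1, -3, 1]
ADD       [-3, 1, -2]
EQ        [-3, 0]

0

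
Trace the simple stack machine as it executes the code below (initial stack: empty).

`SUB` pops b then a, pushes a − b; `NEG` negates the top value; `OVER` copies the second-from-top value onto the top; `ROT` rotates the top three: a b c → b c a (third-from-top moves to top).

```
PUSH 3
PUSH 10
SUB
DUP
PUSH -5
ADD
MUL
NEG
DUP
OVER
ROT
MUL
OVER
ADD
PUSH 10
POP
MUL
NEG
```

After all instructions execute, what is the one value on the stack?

PUSH 3  : [3]
PUSH 10 : [3, 10]
SUB     : [-7]
DUP     : [-7, -7]
PUSH -5 : [-7, -7, -5]
ADD     : [-7, -12]
MUL     : [84]
NEG     : [-84]
DUP     : [-84, -84]
OVER    : [-84, -84, -84]
ROT     : [-84, -84, -84]
MUL     : [-84, 7056]
OVER    : [-84, 7056, -84]
ADD     : [-84, 6972]
PUSH 10 : [-84, 6972, 10]
POP     : [-84, 6972]
MUL     : [-585648]
NEG     : [585648]

585648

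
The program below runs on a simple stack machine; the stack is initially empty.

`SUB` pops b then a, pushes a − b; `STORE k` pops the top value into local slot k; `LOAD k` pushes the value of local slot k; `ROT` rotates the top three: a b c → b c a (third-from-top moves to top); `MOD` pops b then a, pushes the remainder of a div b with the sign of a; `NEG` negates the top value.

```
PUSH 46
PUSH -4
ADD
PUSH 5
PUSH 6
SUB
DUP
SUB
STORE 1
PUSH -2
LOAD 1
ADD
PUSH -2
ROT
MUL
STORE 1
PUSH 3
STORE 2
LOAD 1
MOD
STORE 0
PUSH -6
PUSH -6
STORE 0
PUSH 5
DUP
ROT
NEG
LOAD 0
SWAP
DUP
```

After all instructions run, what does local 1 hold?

-84

PUSH 46 : [46]
PUSH -4 : [46, -4]
ADD     : [42]
PUSH 5  : [42, 5]
PUSH 6  : [42, 5, 6]
SUB     : [42, -1]
DUP     : [42, -1, -1]
SUB     : [42, 0]
STORE 1 : [42]
PUSH -2 : [42, -2]
LOAD 1  : [42, -2, 0]
ADD     : [42, -2]
PUSH -2 : [42, -2, -2]
ROT     : [-2, -2, 42]
MUL     : [-2, -84]
STORE 1 : [-2]
PUSH 3  : [-2, 3]
STORE 2 : [-2]
LOAD 1  : [-2, -84]
MOD     : [-2]
STORE 0 : []
PUSH -6 : [-6]
PUSH -6 : [-6, -6]
STORE 0 : [-6]
PUSH 5  : [-6, 5]
DUP     : [-6, 5, 5]
ROT     : [5, 5, -6]
NEG     : [5, 5, 6]
LOAD 0  : [5, 5, 6, -6]
SWAP    : [5, 5, -6, 6]
DUP     : [5, 5, -6, 6, 6]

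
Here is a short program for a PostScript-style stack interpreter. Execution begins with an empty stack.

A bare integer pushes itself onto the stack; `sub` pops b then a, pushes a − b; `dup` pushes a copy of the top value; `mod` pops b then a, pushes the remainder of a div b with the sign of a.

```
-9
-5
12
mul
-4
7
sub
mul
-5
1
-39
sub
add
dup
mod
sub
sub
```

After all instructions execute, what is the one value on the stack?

-669

-9  : [-9]
-5  : [-9, -5]
12  : [-9, -5, 12]
mul : [-9, -60]
-4  : [-9, -60, -4]
7   : [-9, -60, -4, 7]
sub : [-9, -60, -11]
mul : [-9, 660]
-5  : [-9, 660, -5]
1   : [-9, 660, -5, 1]
-39 : [-9, 660, -5, 1, -39]
sub : [-9, 660, -5, 40]
add : [-9, 660, 35]
dup : [-9, 660, 35, 35]
mod : [-9, 660, 0]
sub : [-9, 660]
sub : [-669]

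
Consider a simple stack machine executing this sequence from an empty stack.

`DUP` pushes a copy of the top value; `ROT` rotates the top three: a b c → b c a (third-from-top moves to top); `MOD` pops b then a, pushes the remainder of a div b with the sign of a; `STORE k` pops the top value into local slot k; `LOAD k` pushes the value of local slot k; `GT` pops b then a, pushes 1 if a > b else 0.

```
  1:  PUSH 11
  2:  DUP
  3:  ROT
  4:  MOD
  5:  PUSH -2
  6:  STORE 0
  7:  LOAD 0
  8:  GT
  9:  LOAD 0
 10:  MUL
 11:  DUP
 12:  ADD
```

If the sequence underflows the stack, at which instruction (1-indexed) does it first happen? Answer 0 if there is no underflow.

PUSH 11  11
DUP      11 11
ROT  — needs 3 operands, stack has 2 → underflow

3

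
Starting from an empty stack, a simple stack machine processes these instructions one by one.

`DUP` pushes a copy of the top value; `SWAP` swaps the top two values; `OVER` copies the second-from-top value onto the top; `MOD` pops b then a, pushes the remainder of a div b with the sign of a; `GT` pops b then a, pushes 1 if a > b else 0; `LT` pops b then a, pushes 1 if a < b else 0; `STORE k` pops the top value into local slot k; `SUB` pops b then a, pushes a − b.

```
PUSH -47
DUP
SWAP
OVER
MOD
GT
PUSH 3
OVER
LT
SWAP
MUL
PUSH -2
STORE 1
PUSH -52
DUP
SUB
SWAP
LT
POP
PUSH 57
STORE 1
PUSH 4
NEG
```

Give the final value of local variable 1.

PUSH -47 → -47
DUP      → -47 -47
SWAP     → -47 -47
OVER     → -47 -47 -47
MOD      → -47 0
GT       → 0
PUSH 3   → 0 3
OVER     → 0 3 0
LT       → 0 0
SWAP     → 0 0
MUL      → 0
PUSH -2  → 0 -2
STORE 1  → 0
PUSH -52 → 0 -52
DUP      → 0 -52 -52
SUB      → 0 0
SWAP     → 0 0
LT       → 0
POP      → (empty)
PUSH 57  → 57
STORE 1  → (empty)
PUSH 4   → 4
NEG      → -4

57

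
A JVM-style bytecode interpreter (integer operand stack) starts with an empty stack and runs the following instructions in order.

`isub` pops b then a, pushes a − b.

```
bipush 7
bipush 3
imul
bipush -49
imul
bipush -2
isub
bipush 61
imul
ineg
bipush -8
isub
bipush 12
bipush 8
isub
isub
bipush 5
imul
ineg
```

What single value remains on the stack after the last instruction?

-313255

bipush 7   -> [7]
bipush 3   -> [7, 3]
imul       -> [21]
bipush -49 -> [21, -49]
imul       -> [-1029]
bipush -2  -> [-1029, -2]
isub       -> [-1027]
bipush 61  -> [-1027, 61]
imul       -> [-62647]
ineg       -> [62647]
bipush -8  -> [62647, -8]
isub       -> [62655]
bipush 12  -> [62655, 12]
bipush 8   -> [62655, 12, 8]
isub       -> [62655, 4]
isub       -> [62651]
bipush 5   -> [62651, 5]
imul       -> [313255]
ineg       -> [-313255]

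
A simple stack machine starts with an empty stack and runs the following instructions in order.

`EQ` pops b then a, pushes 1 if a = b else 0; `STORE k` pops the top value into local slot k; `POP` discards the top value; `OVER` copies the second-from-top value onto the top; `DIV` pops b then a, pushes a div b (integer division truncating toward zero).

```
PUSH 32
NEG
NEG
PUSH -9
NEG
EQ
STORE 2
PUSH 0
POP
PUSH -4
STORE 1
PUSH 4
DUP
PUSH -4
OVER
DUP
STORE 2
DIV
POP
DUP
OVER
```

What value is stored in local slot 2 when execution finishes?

PUSH 32 → 32
NEG     → -32
NEG     → 32
PUSH -9 → 32 -9
NEG     → 32 9
EQ      → 0
STORE 2 → (empty)
PUSH 0  → 0
POP     → (empty)
PUSH -4 → -4
STORE 1 → (empty)
PUSH 4  → 4
DUP     → 4 4
PUSH -4 → 4 4 -4
OVER    → 4 4 -4 4
DUP     → 4 4 -4 4 4
STORE 2 → 4 4 -4 4
DIV     → 4 4 -1
POP     → 4 4
DUP     → 4 4 4
OVER    → 4 4 4 4

4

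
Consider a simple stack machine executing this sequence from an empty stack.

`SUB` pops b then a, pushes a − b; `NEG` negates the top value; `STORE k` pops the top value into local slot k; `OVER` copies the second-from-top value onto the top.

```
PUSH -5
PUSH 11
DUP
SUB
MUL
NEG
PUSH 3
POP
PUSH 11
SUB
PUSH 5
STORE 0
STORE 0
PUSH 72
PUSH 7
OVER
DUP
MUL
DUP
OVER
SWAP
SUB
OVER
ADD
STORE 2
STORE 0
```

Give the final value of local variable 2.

PUSH -5 -> [-5]
PUSH 11 -> [-5, 11]
DUP     -> [-5, 11, 11]
SUB     -> [-5, 0]
MUL     -> [0]
NEG     -> [0]
PUSH 3  -> [0, 3]
POP     -> [0]
PUSH 11 -> [0, 11]
SUB     -> [-11]
PUSH 5  -> [-11, 5]
STORE 0 -> [-11]
STORE 0 -> []
PUSH 72 -> [72]
PUSH 7  -> [72, 7]
OVER    -> [72, 7, 72]
DUP     -> [72, 7, 72, 72]
MUL     -> [72, 7, 5184]
DUP     -> [72, 7, 5184, 5184]
OVER    -> [72, 7, 5184, 5184, 5184]
SWAP    -> [72, 7, 5184, 5184, 5184]
SUB     -> [72, 7, 5184, 0]
OVER    -> [72, 7, 5184, 0, 5184]
ADD     -> [72, 7, 5184, 5184]
STORE 2 -> [72, 7, 5184]
STORE 0 -> [72, 7]

5184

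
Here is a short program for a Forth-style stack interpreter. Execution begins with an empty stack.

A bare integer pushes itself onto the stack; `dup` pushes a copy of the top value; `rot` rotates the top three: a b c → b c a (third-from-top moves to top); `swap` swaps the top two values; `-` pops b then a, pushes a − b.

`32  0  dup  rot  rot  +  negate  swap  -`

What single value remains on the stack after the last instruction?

-32

32     -> [32]
0      -> [32, 0]
dup    -> [32, 0, 0]
rot    -> [0, 0, 32]
rot    -> [0, 32, 0]
+      -> [0, 32]
negate -> [0, -32]
swap   -> [-32, 0]
-      -> [-32]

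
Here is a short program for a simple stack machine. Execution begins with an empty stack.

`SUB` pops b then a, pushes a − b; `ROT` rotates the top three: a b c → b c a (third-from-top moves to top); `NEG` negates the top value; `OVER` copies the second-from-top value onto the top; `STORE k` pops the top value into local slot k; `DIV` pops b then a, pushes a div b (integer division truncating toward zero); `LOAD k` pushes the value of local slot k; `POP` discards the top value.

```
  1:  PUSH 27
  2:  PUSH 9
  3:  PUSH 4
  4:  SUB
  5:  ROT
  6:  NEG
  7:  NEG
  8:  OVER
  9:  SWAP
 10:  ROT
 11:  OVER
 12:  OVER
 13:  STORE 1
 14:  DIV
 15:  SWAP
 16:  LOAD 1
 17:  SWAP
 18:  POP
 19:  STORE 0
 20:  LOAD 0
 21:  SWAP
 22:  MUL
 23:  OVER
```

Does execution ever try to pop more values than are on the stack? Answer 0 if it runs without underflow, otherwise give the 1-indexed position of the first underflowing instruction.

5

PUSH 27 → 27
PUSH 9  → 27 9
PUSH 4  → 27 9 4
SUB     → 27 5
ROT  — needs 3 operands, stack has 2 → underflow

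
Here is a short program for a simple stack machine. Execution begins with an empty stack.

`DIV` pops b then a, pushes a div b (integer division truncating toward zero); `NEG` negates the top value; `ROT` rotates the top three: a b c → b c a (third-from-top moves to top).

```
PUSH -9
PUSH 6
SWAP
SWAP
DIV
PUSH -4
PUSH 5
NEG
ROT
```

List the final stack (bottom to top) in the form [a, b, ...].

PUSH -9 → -9
PUSH 6  → -9 6
SWAP    → 6 -9
SWAP    → -9 6
DIV     → -1
PUSH -4 → -1 -4
PUSH 5  → -1 -4 5
NEG     → -1 -4 -5
ROT     → -4 -5 -1

[-4, -5, -1]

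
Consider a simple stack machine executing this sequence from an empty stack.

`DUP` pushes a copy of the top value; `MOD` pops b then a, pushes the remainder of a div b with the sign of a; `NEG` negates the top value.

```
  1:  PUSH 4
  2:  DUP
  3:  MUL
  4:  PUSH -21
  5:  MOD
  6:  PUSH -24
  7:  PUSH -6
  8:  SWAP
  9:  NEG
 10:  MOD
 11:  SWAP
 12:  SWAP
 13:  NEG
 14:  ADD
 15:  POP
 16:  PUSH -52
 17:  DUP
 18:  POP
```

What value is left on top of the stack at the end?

PUSH 4   -> [4]
DUP      -> [4, 4]
MUL      -> [16]
PUSH -21 -> [16, -21]
MOD      -> [16]
PUSH -24 -> [16, -24]
PUSH -6  -> [16, -24, -6]
SWAP     -> [16, -6, -24]
NEG      -> [16, -6, 24]
MOD      -> [16, -6]
SWAP     -> [-6, 16]
SWAP     -> [16, -6]
NEG      -> [16, 6]
ADD      -> [22]
POP      -> []
PUSH -52 -> [-52]
DUP      -> [-52, -52]
POP      -> [-52]

-52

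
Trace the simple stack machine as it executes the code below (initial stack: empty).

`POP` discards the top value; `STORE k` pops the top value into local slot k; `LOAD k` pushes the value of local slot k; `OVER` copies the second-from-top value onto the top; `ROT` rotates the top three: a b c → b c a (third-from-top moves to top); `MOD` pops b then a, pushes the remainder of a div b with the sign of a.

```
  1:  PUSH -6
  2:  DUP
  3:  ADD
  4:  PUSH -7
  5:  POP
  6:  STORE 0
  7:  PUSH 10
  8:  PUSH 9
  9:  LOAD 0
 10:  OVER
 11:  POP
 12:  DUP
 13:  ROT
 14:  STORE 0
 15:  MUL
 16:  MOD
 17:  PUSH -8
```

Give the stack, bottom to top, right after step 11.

PUSH -6  [-6]
DUP      [-6, -6]
ADD      [-12]
PUSH -7  [-12, -7]
POP      [-12]
STORE 0  []
PUSH 10  [10]
PUSH 9   [10, 9]
LOAD 0   [10, 9, -12]
OVER     [10, 9, -12, 9]
POP      [10, 9, -12]

[10, 9, -12]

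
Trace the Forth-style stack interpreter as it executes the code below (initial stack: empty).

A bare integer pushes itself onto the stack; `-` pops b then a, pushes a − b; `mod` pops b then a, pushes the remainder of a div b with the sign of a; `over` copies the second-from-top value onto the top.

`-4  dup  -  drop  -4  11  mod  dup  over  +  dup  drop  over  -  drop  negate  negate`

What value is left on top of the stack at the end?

-4     → -4
dup    → -4 -4
-      → 0
drop   → (empty)
-4     → -4
11     → -4 11
mod    → -4
dup    → -4 -4
over   → -4 -4 -4
+      → -4 -8
dup    → -4 -8 -8
drop   → -4 -8
over   → -4 -8 -4
-      → -4 -4
drop   → -4
negate → 4
negate → -4

-4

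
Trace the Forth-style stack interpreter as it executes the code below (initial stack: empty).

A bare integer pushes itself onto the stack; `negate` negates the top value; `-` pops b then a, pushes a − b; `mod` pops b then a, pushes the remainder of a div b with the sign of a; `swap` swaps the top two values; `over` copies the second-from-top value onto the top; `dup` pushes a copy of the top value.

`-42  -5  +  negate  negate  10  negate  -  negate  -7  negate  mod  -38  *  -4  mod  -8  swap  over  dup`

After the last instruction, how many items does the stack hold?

-42    → -42
-5     → -42 -5
+      → -47
negate → 47
negate → -47
10     → -47 10
negate → -47 -10
-      → -37
negate → 37
-7     → 37 -7
negate → 37 7
mod    → 2
-38    → 2 -38
*      → -76
-4     → -76 -4
mod    → 0
-8     → 0 -8
swap   → -8 0
over   → -8 0 -8
dup    → -8 0 -8 -8

4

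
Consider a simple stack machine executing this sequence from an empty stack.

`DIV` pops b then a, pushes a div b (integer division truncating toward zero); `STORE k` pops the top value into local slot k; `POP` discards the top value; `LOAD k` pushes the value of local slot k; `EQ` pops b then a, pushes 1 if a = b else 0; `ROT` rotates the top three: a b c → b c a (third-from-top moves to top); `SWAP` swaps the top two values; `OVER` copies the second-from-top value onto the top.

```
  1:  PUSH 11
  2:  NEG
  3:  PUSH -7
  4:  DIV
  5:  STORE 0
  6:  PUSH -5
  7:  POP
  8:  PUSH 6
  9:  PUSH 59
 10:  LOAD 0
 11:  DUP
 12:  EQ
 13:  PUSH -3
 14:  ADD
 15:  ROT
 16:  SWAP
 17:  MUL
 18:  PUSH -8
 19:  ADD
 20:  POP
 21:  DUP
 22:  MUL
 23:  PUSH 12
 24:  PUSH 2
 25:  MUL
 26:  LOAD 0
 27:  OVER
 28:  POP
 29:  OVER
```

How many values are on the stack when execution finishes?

4

PUSH 11 -> [11]
NEG     -> [-11]
PUSH -7 -> [-11, -7]
DIV     -> [1]
STORE 0 -> []
PUSH -5 -> [-5]
POP     -> []
PUSH 6  -> [6]
PUSH 59 -> [6, 59]
LOAD 0  -> [6, 59, 1]
DUP     -> [6, 59, 1, 1]
EQ      -> [6, 59, 1]
PUSH -3 -> [6, 59, 1, -3]
ADD     -> [6, 59, -2]
ROT     -> [59, -2, 6]
SWAP    -> [59, 6, -2]
MUL     -> [59, -12]
PUSH -8 -> [59, -12, -8]
ADD     -> [59, -20]
POP     -> [59]
DUP     -> [59, 59]
MUL     -> [3481]
PUSH 12 -> [3481, 12]
PUSH 2  -> [3481, 12, 2]
MUL     -> [3481, 24]
LOAD 0  -> [3481, 24, 1]
OVER    -> [3481, 24, 1, 24]
POP     -> [3481, 24, 1]
OVER    -> [3481, 24, 1, 24]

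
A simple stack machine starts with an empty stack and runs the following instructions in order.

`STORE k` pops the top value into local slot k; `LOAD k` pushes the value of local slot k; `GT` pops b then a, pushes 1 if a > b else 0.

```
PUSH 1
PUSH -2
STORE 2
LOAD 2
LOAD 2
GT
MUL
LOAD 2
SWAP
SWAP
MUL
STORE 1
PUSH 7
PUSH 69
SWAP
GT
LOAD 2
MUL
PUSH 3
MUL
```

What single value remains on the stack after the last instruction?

-6

PUSH 1   [1]
PUSH -2  [1, -2]
STORE 2  [1]
LOAD 2   [1, -2]
LOAD 2   [1, -2, -2]
GT       [1, 0]
MUL      [0]
LOAD 2   [0, -2]
SWAP     [-2, 0]
SWAP     [0, -2]
MUL      [0]
STORE 1  []
PUSH 7   [7]
PUSH 69  [7, 69]
SWAP     [69, 7]
GT       [1]
LOAD 2   [1, -2]
MUL      [-2]
PUSH 3   [-2, 3]
MUL      [-6]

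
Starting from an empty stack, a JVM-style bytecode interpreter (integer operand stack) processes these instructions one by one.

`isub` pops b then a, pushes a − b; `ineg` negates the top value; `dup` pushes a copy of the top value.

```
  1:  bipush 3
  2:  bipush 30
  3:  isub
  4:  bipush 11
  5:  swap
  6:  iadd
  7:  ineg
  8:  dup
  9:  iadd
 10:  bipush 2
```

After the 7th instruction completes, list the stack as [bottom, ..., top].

bipush 3  → 3
bipush 30 → 3 30
isub      → -27
bipush 11 → -27 11
swap      → 11 -27
iadd      → -16
ineg      → 16

[16]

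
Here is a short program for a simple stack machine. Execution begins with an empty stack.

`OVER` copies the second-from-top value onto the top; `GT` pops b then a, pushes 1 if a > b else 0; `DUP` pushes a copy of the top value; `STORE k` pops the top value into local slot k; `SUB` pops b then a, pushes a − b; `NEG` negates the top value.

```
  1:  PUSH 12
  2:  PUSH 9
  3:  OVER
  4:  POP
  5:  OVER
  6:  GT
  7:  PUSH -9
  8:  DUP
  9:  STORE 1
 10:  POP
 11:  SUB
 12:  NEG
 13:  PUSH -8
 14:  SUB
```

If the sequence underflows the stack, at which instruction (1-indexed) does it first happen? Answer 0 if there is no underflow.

PUSH 12 -> 12
PUSH 9  -> 12 9
OVER    -> 12 9 12
POP     -> 12 9
OVER    -> 12 9 12
GT      -> 12 0
PUSH -9 -> 12 0 -9
DUP     -> 12 0 -9 -9
STORE 1 -> 12 0 -9
POP     -> 12 0
SUB     -> 12
NEG     -> -12
PUSH -8 -> -12 -8
SUB     -> -4

0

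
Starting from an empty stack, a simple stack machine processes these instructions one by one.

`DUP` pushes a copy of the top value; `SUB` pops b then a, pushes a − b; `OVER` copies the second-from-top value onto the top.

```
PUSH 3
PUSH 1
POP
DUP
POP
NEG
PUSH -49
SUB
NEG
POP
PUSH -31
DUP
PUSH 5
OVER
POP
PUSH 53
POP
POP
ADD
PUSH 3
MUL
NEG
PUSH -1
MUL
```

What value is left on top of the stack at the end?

PUSH 3   : 3
PUSH 1   : 3 1
POP      : 3
DUP      : 3 3
POP      : 3
NEG      : -3
PUSH -49 : -3 -49
SUB      : 46
NEG      : -46
POP      : (empty)
PUSH -31 : -31
DUP      : -31 -31
PUSH 5   : -31 -31 5
OVER     : -31 -31 5 -31
POP      : -31 -31 5
PUSH 53  : -31 -31 5 53
POP      : -31 -31 5
POP      : -31 -31
ADD      : -62
PUSH 3   : -62 3
MUL      : -186
NEG      : 186
PUSH -1  : 186 -1
MUL      : -186

-186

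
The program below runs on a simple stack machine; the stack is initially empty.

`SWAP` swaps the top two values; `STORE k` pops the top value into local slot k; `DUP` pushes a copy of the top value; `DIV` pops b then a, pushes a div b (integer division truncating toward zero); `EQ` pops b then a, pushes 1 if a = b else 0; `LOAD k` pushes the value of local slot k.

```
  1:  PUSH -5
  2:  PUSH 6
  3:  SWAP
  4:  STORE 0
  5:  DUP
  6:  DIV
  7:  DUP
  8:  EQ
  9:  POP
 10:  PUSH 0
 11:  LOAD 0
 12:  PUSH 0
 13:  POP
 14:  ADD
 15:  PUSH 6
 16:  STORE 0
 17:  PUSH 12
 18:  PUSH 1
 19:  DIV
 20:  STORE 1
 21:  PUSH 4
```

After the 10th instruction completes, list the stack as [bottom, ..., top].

PUSH -5  [-5]
PUSH 6   [-5, 6]
SWAP     [6, -5]
STORE 0  [6]
DUP      [6, 6]
DIV      [1]
DUP      [1, 1]
EQ       [1]
POP      []
PUSH 0   [0]

[0]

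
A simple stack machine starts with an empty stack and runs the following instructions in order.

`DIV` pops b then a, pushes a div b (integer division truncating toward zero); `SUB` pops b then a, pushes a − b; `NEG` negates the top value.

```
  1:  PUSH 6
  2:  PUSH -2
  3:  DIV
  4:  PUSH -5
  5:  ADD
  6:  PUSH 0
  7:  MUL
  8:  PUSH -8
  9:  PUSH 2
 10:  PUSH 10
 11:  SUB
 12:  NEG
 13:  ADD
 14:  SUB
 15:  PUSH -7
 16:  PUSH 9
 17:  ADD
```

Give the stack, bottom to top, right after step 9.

PUSH 6  : 6
PUSH -2 : 6 -2
DIV     : -3
PUSH -5 : -3 -5
ADD     : -8
PUSH 0  : -8 0
MUL     : 0
PUSH -8 : 0 -8
PUSH 2  : 0 -8 2

[0, -8, 2]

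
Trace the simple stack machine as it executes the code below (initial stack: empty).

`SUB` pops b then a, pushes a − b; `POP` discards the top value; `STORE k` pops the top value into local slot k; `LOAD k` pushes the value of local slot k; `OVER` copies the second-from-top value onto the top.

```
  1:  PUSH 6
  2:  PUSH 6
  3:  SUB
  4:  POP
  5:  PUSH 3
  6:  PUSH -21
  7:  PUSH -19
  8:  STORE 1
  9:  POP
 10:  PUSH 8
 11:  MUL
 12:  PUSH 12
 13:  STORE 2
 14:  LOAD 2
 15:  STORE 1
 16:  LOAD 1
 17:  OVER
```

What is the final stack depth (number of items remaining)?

3

PUSH 6   -> 6
PUSH 6   -> 6 6
SUB      -> 0
POP      -> (empty)
PUSH 3   -> 3
PUSH -21 -> 3 -21
PUSH -19 -> 3 -21 -19
STORE 1  -> 3 -21
POP      -> 3
PUSH 8   -> 3 8
MUL      -> 24
PUSH 12  -> 24 12
STORE 2  -> 24
LOAD 2   -> 24 12
STORE 1  -> 24
LOAD 1   -> 24 12
OVER     -> 24 12 24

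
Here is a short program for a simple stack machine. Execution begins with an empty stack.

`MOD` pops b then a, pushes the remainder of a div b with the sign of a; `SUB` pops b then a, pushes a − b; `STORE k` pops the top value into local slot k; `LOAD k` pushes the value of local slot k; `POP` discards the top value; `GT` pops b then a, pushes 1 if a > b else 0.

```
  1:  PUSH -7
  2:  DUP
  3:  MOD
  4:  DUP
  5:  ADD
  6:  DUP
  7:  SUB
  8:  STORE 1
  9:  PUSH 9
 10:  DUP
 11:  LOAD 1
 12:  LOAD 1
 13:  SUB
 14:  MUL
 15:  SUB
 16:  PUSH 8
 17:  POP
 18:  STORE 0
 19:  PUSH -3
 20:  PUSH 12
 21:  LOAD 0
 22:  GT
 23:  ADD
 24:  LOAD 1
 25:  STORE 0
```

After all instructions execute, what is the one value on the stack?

PUSH -7 → -7
DUP     → -7 -7
MOD     → 0
DUP     → 0 0
ADD     → 0
DUP     → 0 0
SUB     → 0
STORE 1 → (empty)
PUSH 9  → 9
DUP     → 9 9
LOAD 1  → 9 9 0
LOAD 1  → 9 9 0 0
SUB     → 9 9 0
MUL     → 9 0
SUB     → 9
PUSH 8  → 9 8
POP     → 9
STORE 0 → (empty)
PUSH -3 → -3
PUSH 12 → -3 12
LOAD 0  → -3 12 9
GT      → -3 1
ADD     → -2
LOAD 1  → -2 0
STORE 0 → -2

-2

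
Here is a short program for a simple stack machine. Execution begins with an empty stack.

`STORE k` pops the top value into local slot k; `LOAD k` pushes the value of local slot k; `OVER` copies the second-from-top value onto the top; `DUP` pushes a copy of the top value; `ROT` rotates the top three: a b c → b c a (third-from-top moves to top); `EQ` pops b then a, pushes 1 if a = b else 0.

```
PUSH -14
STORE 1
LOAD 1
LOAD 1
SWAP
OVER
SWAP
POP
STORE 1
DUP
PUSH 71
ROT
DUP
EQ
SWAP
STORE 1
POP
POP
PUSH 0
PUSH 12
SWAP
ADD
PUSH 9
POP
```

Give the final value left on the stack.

12

PUSH -14  [-14]
STORE 1   []
LOAD 1    [-14]
LOAD 1    [-14, -14]
SWAP      [-14, -14]
OVER      [-14, -14, -14]
SWAP      [-14, -14, -14]
POP       [-14, -14]
STORE 1   [-14]
DUP       [-14, -14]
PUSH 71   [-14, -14, 71]
ROT       [-14, 71, -14]
DUP       [-14, 71, -14, -14]
EQ        [-14, 71, 1]
SWAP      [-14, 1, 71]
STORE 1   [-14, 1]
POP       [-14]
POP       []
PUSH 0    [0]
PUSH 12   [0, 12]
SWAP      [12, 0]
ADD       [12]
PUSH 9    [12, 9]
POP       [12]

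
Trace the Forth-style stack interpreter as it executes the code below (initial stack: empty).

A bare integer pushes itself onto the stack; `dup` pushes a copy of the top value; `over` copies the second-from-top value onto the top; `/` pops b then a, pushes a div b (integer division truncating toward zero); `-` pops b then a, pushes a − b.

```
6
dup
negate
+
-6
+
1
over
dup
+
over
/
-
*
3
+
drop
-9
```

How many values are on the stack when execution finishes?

6      : [6]
dup    : [6, 6]
negate : [6, -6]
+      : [0]
-6     : [0, -6]
+      : [-6]
1      : [-6, 1]
over   : [-6, 1, -6]
dup    : [-6, 1, -6, -6]
+      : [-6, 1, -12]
over   : [-6, 1, -12, 1]
/      : [-6, 1, -12]
-      : [-6, 13]
*      : [-78]
3      : [-78, 3]
+      : [-75]
drop   : []
-9     : [-9]

1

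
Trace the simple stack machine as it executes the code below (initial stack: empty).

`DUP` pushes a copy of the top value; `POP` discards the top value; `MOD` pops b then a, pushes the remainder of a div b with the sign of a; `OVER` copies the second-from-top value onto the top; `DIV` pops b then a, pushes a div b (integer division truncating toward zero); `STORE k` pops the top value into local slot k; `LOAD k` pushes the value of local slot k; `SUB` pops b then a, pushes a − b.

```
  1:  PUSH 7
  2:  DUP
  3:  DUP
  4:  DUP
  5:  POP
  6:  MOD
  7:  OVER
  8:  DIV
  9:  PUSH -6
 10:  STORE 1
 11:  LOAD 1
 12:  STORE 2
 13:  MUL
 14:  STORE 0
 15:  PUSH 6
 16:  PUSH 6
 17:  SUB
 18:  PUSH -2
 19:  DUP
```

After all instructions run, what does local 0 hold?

0

PUSH 7   7
DUP      7 7
DUP      7 7 7
DUP      7 7 7 7
POP      7 7 7
MOD      7 0
OVER     7 0 7
DIV      7 0
PUSH -6  7 0 -6
STORE 1  7 0
LOAD 1   7 0 -6
STORE 2  7 0
MUL      0
STORE 0  (empty)
PUSH 6   6
PUSH 6   6 6
SUB      0
PUSH -2  0 -2
DUP      0 -2 -2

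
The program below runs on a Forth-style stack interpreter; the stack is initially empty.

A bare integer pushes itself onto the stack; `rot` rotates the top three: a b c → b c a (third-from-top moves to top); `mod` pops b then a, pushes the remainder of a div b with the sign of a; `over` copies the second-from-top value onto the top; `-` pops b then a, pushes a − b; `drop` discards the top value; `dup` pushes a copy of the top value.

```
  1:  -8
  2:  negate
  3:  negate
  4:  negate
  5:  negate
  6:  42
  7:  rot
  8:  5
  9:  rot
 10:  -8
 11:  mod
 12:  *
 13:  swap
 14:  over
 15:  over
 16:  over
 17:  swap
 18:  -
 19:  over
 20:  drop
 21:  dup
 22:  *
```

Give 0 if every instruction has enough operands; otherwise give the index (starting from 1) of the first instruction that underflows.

-8     -> [-8]
negate -> [8]
negate -> [-8]
negate -> [8]
negate -> [-8]
42     -> [-8, 42]
rot  — needs 3 operands, stack has 2 → underflow

7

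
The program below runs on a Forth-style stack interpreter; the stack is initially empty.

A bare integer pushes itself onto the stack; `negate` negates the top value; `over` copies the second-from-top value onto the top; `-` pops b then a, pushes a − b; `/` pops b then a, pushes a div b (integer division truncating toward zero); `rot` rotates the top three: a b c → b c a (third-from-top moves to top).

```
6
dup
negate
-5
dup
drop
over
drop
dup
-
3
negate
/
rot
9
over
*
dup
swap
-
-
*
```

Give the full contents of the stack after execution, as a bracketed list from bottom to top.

6       6
dup     6 6
negate  6 -6
-5      6 -6 -5
dup     6 -6 -5 -5
drop    6 -6 -5
over    6 -6 -5 -6
drop    6 -6 -5
dup     6 -6 -5 -5
-       6 -6 0
3       6 -6 0 3
negate  6 -6 0 -3
/       6 -6 0
rot     -6 0 6
9       -6 0 6 9
over    -6 0 6 9 6
*       -6 0 6 54
dup     -6 0 6 54 54
swap    -6 0 6 54 54
-       -6 0 6 0
-       -6 0 6
*       -6 0

[-6, 0]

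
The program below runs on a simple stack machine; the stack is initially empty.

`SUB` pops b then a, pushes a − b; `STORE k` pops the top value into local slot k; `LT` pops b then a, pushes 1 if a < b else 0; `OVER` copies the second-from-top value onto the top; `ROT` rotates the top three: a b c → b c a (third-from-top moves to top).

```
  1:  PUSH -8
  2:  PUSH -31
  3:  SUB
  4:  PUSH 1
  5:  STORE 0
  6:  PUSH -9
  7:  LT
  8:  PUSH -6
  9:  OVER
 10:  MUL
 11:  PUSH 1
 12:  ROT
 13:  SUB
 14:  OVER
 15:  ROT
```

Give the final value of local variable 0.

PUSH -8   -8
PUSH -31  -8 -31
SUB       23
PUSH 1    23 1
STORE 0   23
PUSH -9   23 -9
LT        0
PUSH -6   0 -6
OVER      0 -6 0
MUL       0 0
PUSH 1    0 0 1
ROT       0 1 0
SUB       0 1
OVER      0 1 0
ROT       1 0 0

1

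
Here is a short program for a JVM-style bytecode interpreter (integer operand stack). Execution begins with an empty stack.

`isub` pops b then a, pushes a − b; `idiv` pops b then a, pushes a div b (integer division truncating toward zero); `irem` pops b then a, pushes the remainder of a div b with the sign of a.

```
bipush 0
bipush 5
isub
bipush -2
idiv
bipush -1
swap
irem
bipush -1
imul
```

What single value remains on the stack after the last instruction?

bipush 0   0
bipush 5   0 5
isub       -5
bipush -2  -5 -2
idiv       2
bipush -1  2 -1
swap       -1 2
irem       -1
bipush -1  -1 -1
imul       1

1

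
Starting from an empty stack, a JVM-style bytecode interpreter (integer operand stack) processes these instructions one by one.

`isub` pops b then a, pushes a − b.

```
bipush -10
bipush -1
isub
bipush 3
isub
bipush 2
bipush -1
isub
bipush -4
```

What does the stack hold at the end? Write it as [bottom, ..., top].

[-12, 3, -4]

bipush -10 : -10
bipush -1  : -10 -1
isub       : -9
bipush 3   : -9 3
isub       : -12
bipush 2   : -12 2
bipush -1  : -12 2 -1
isub       : -12 3
bipush -4  : -12 3 -4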